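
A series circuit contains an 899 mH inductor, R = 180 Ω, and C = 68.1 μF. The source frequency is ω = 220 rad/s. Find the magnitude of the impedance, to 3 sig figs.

X_L = ωL = 198 Ω
X_C = 1/(ωC) = 66.7 Ω
Net reactance X = X_L − X_C = 131 Ω
Z = 180 + j131 Ω
|Z| = √(180² + 131²) = 223 Ω

223 Ω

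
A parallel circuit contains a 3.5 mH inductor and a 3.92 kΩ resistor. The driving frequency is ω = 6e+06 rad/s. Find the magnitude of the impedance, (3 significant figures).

3850 Ω

X_L = ωL = 21000 Ω
Parallel: admittances add. Y = 1/R + 1/(jωL)
Y = (0.000255 − j4.76e-05) S
|Y| = 0.000260 S → |Z| = 1/|Y| = 3850 Ω, ∠Z = −∠Y = 10.6°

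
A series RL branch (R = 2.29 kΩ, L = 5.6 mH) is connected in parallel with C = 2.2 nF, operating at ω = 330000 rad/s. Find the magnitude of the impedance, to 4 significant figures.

1734 Ω

X_L = ωL = 1848 Ω
X_C = 1/(ωC) = 1377 Ω
Branch 1 (R+jX_L): Z₁ = 2290 + j1848 Ω, |Z₁| = 2943 Ω
Branch 2 (−jX_C): Z₂ = −j1377 Ω
Parallel: Z = Z₁Z₂/(Z₁+Z₂), |Z| = 1734 Ω, ∠Z = -62.71°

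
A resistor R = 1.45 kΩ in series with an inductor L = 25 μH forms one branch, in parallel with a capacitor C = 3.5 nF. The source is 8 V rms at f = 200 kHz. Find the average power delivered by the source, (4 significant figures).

44.12 mW

ω = 2πf = 1.257e+06 rad/s
X_L = ωL = 31.42 Ω
X_C = 1/(ωC) = 227.4 Ω
Branch 1 (R+jX_L): Z₁ = 1450 + j31.42 Ω, |Z₁| = 1450 Ω
Branch 2 (−jX_C): Z₂ = −j227.4 Ω
Parallel: Z = Z₁Z₂/(Z₁+Z₂), |Z| = 225.4 Ω, ∠Z = -81.06°
I = V/|Z| = 35.50 mA
P = VI cos φ = 8 × 0.03550 × cos(-81.06°) = 44.12 mW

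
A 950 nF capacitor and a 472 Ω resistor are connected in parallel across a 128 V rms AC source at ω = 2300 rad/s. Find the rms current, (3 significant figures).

390 mA

X_C = 1/(ωC) = 458 Ω
Parallel: admittances add. Y = 1/R + jωC
Y = (0.00212 + j0.00218) S
|Y| = 0.00304 S → |Z| = 1/|Y| = 329 Ω, ∠Z = −∠Y = -45.9°
I = V/|Z| = 128/329 = 390 mA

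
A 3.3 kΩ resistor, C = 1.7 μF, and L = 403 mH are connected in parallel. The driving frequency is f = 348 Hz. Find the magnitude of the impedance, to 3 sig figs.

ω = 2πf = 2187 rad/s
X_L = ωL = 881 Ω
X_C = 1/(ωC) = 269 Ω
Parallel: admittances add. Y = 1/R + 1/(jωL) + jωC
Y = (0.000303 + j0.00258) S
|Y| = 0.00260 S → |Z| = 1/|Y| = 385 Ω, ∠Z = −∠Y = -83.3°

385 Ω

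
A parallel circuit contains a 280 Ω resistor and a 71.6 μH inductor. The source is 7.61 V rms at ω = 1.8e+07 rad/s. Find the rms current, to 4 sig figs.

X_L = ωL = 1289 Ω
Parallel: admittances add. Y = 1/R + 1/(jωL)
Y = (0.003571 − j0.0007759) S
|Y| = 0.003655 S → |Z| = 1/|Y| = 273.6 Ω, ∠Z = −∠Y = 12.26°
I = V/|Z| = 7.61/273.6 = 27.81 mA

27.81 mA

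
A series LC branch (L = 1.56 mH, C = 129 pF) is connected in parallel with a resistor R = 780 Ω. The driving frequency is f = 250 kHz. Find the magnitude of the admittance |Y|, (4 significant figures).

1.344 mS

ω = 2πf = 1.571e+06 rad/s
X_L = ωL = 2450 Ω
X_C = 1/(ωC) = 4935 Ω
Branch 1: Z₁ = R = 780.0 Ω
Branch 2 (series LC): Z₂ = j(X_L − X_C) = −j2485 Ω
Parallel: Z = Z₁Z₂/(Z₁+Z₂), |Z| = 744.2 Ω, ∠Z = -17.43°
|Y| = 1/|Z| = 1.344 mS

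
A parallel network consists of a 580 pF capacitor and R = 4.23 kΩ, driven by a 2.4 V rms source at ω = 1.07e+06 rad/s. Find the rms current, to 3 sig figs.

X_C = 1/(ωC) = 1610 Ω
Parallel: admittances add. Y = 1/R + jωC
Y = (0.000236 + j0.000621) S
|Y| = 0.000664 S → |Z| = 1/|Y| = 1510 Ω, ∠Z = −∠Y = -69.1°
I = V/|Z| = 2.4/1510 = 1.59 mA

1.59 mA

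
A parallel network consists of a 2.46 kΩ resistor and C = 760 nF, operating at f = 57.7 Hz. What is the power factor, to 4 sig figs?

0.8278

ω = 2πf = 362.5 rad/s
X_C = 1/(ωC) = 3629 Ω
Parallel: admittances add. Y = 1/R + jωC
Y = (0.0004065 + j0.0002755) S
|Y| = 0.0004911 S → |Z| = 1/|Y| = 2036 Ω, ∠Z = −∠Y = -34.13°
cos φ = cos(-34.13°) = 0.8278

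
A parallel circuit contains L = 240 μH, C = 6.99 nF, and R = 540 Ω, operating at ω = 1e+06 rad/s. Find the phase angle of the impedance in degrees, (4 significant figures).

-56.74°

X_L = ωL = 240.0 Ω
X_C = 1/(ωC) = 143.1 Ω
Parallel: admittances add. Y = 1/R + 1/(jωL) + jωC
Y = (0.001852 + j0.002823) S
|Y| = 0.003376 S → |Z| = 1/|Y| = 296.2 Ω, ∠Z = −∠Y = -56.74°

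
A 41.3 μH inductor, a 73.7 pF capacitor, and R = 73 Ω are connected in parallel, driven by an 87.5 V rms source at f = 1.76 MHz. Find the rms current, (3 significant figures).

ω = 2πf = 1.106e+07 rad/s
X_L = ωL = 457 Ω
X_C = 1/(ωC) = 1230 Ω
Parallel: admittances add. Y = 1/R + 1/(jωL) + jωC
Y = (0.0137 − j0.00137) S
|Y| = 0.0138 S → |Z| = 1/|Y| = 72.6 Ω, ∠Z = −∠Y = 5.73°
I = V/|Z| = 87.5/72.6 = 1.20 A

1.20 A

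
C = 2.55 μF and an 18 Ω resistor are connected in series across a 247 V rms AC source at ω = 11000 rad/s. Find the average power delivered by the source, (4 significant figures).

688.5 W

X_C = 1/(ωC) = 35.65 Ω
Z = 18.00 − j35.65 Ω
|Z| = √(18.00² + 35.65²) = 39.94 Ω
∠Z = arctan(-35.65/18.00) = -63.21°
I = V/|Z| = 6.185 A
P = VI cos φ = 247 × 6.185 × cos(-63.21°) = 688.5 W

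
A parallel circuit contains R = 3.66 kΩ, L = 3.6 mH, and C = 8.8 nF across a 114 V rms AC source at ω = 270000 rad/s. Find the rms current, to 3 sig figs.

X_L = ωL = 972 Ω
X_C = 1/(ωC) = 421 Ω
Parallel: admittances add. Y = 1/R + 1/(jωL) + jωC
Y = (0.000273 + j0.00135) S
|Y| = 0.00137 S → |Z| = 1/|Y| = 727 Ω, ∠Z = −∠Y = -78.5°
I = V/|Z| = 114/727 = 157 mA

157 mA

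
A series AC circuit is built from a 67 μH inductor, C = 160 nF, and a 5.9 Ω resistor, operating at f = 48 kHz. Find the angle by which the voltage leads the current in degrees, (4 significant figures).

-5.004°

ω = 2πf = 301600 rad/s
X_L = ωL = 20.21 Ω
X_C = 1/(ωC) = 20.72 Ω
Net reactance X = X_L − X_C = -0.5166 Ω
Z = 5.900 − j0.5166 Ω
|Z| = √(5.900² + 0.5166²) = 5.923 Ω
∠Z = arctan(-0.5166/5.900) = -5.004°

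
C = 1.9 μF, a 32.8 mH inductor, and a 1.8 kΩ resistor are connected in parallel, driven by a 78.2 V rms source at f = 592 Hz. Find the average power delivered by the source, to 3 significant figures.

3.40 W

ω = 2πf = 3720 rad/s
X_L = ωL = 122 Ω
X_C = 1/(ωC) = 141 Ω
Parallel: admittances add. Y = 1/R + 1/(jωL) + jωC
Y = (0.000556 − j0.00113) S
|Y| = 0.00126 S → |Z| = 1/|Y| = 795 Ω, ∠Z = −∠Y = 63.8°
I = V/|Z| = 98.4 mA
P = VI cos φ = 78.2 × 0.0984 × cos(63.8°) = 3.40 W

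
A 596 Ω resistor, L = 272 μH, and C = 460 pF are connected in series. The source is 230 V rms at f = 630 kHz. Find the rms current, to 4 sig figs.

289.0 mA

ω = 2πf = 3.958e+06 rad/s
X_L = ωL = 1077 Ω
X_C = 1/(ωC) = 549.2 Ω
Net reactance X = X_L − X_C = 527.5 Ω
Z = 596.0 + j527.5 Ω
|Z| = √(596.0² + 527.5²) = 795.9 Ω
I = V/|Z| = 230/795.9 = 289.0 mA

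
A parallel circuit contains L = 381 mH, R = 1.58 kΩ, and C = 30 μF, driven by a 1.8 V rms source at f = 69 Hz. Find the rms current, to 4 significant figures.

12.57 mA

ω = 2πf = 433.5 rad/s
X_L = ωL = 165.2 Ω
X_C = 1/(ωC) = 76.89 Ω
Parallel: admittances add. Y = 1/R + 1/(jωL) + jωC
Y = (0.0006329 + j0.006952) S
|Y| = 0.006981 S → |Z| = 1/|Y| = 143.2 Ω, ∠Z = −∠Y = -84.80°
I = V/|Z| = 1.8/143.2 = 12.57 mA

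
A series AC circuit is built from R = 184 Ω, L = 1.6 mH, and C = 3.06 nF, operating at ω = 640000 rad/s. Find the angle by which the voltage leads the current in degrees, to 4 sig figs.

70.28°

X_L = ωL = 1024 Ω
X_C = 1/(ωC) = 510.6 Ω
Net reactance X = X_L − X_C = 513.4 Ω
Z = 184.0 + j513.4 Ω
|Z| = √(184.0² + 513.4²) = 545.4 Ω
∠Z = arctan(513.4/184.0) = 70.28°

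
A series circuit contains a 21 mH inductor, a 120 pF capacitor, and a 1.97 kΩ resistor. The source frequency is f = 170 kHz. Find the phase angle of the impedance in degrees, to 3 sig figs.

82.3°

ω = 2πf = 1.068e+06 rad/s
X_L = ωL = 22400 Ω
X_C = 1/(ωC) = 7800 Ω
Net reactance X = X_L − X_C = 14600 Ω
Z = 1970 + j14600 Ω
|Z| = √(1970² + 14600²) = 14800 Ω
∠Z = arctan(14600/1970) = 82.3°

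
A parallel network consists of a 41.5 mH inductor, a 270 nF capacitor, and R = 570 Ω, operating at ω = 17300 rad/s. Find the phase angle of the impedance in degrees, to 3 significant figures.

-61.8°

X_L = ωL = 718 Ω
X_C = 1/(ωC) = 214 Ω
Parallel: admittances add. Y = 1/R + 1/(jωL) + jωC
Y = (0.00175 + j0.00328) S
|Y| = 0.00372 S → |Z| = 1/|Y| = 269 Ω, ∠Z = −∠Y = -61.8°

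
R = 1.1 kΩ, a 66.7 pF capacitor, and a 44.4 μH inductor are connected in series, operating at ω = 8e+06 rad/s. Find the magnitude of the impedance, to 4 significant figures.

1875 Ω

X_L = ωL = 355.2 Ω
X_C = 1/(ωC) = 1874 Ω
Net reactance X = X_L − X_C = -1519 Ω
Z = 1100 − j1519 Ω
|Z| = √(1100² + 1519²) = 1875 Ω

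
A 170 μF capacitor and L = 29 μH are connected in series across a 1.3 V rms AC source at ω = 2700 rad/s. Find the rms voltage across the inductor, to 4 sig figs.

X_L = ωL = 0.07830 Ω
X_C = 1/(ωC) = 2.179 Ω
Net reactance X = X_L − X_C = -2.100 Ω
Z = − j2.100 Ω
|Z| = √(0² + 2.100²) = 2.100 Ω
I = V/|Z| = 618.9 mA
V_L = I·|Z_L| = 0.6189 × 0.07830 = 0.04846 V

0.04846 V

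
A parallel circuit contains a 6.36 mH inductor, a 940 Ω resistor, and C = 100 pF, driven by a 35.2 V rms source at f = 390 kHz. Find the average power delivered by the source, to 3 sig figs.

ω = 2πf = 2.45e+06 rad/s
X_L = ωL = 15600 Ω
X_C = 1/(ωC) = 4080 Ω
Parallel: admittances add. Y = 1/R + 1/(jωL) + jωC
Y = (0.00106 + j0.000181) S
|Y| = 0.00108 S → |Z| = 1/|Y| = 927 Ω, ∠Z = −∠Y = -9.65°
I = V/|Z| = 38.0 mA
P = VI cos φ = 35.2 × 0.0380 × cos(-9.65°) = 1.32 W

1.32 W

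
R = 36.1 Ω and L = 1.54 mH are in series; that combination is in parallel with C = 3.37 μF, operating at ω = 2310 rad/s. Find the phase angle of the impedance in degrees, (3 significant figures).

X_L = ωL = 3.56 Ω
X_C = 1/(ωC) = 128 Ω
Branch 1 (R+jX_L): Z₁ = 36.1 + j3.56 Ω, |Z₁| = 36.3 Ω
Branch 2 (−jX_C): Z₂ = −j128 Ω
Parallel: Z = Z₁Z₂/(Z₁+Z₂), |Z| = 35.8 Ω, ∠Z = -10.5°

-10.5°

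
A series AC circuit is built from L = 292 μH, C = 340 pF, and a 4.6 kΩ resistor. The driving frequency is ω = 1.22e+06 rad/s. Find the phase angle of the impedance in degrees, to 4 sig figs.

-24.07°

X_L = ωL = 356.2 Ω
X_C = 1/(ωC) = 2411 Ω
Net reactance X = X_L − X_C = -2055 Ω
Z = 4600 − j2055 Ω
|Z| = √(4600² + 2055²) = 5038 Ω
∠Z = arctan(-2055/4600) = -24.07°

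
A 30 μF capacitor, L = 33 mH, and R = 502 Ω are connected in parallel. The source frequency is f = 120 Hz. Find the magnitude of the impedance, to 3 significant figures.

ω = 2πf = 754.0 rad/s
X_L = ωL = 24.9 Ω
X_C = 1/(ωC) = 44.2 Ω
Parallel: admittances add. Y = 1/R + 1/(jωL) + jωC
Y = (0.00199 − j0.0176) S
|Y| = 0.0177 S → |Z| = 1/|Y| = 56.5 Ω, ∠Z = −∠Y = 83.5°

56.5 Ω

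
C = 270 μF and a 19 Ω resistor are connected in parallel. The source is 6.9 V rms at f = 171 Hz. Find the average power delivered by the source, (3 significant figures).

ω = 2πf = 1074 rad/s
X_C = 1/(ωC) = 3.45 Ω
Parallel: admittances add. Y = 1/R + jωC
Y = (0.0526 + j0.290) S
|Y| = 0.295 S → |Z| = 1/|Y| = 3.39 Ω, ∠Z = −∠Y = -79.7°
I = V/|Z| = 2.03 A
P = VI cos φ = 6.9 × 2.03 × cos(-79.7°) = 2.51 W

2.51 W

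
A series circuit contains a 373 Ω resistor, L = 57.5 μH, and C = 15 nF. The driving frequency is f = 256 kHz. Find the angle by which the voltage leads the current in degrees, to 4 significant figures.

7.792°

ω = 2πf = 1.608e+06 rad/s
X_L = ωL = 92.49 Ω
X_C = 1/(ωC) = 41.45 Ω
Net reactance X = X_L − X_C = 51.04 Ω
Z = 373.0 + j51.04 Ω
|Z| = √(373.0² + 51.04²) = 376.5 Ω
∠Z = arctan(51.04/373.0) = 7.792°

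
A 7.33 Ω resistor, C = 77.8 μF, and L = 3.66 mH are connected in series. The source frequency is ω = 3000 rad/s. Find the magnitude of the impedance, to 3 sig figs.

9.93 Ω

X_L = ωL = 11.0 Ω
X_C = 1/(ωC) = 4.28 Ω
Net reactance X = X_L − X_C = 6.70 Ω
Z = 7.33 + j6.70 Ω
|Z| = √(7.33² + 6.70²) = 9.93 Ω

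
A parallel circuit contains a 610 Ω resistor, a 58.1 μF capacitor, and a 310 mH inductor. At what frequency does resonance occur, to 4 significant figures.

37.50 Hz

ω₀ = 1/√(LC) = 1/√(0.31 × 5.81e-05) = 235.6 rad/s
f₀ = ω₀/(2π) = 37.50 Hz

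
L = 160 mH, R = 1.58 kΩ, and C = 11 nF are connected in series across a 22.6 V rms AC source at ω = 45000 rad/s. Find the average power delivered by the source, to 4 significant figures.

X_L = ωL = 7200 Ω
X_C = 1/(ωC) = 2020 Ω
Net reactance X = X_L − X_C = 5180 Ω
Z = 1580 + j5180 Ω
|Z| = √(1580² + 5180²) = 5415 Ω
∠Z = arctan(5180/1580) = 73.04°
I = V/|Z| = 4.173 mA
P = VI cos φ = 22.6 × 0.004173 × cos(73.04°) = 27.52 mW

27.52 mW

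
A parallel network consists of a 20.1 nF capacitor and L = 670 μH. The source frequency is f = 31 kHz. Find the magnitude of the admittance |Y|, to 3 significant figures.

3.75 mS

ω = 2πf = 194800 rad/s
X_L = ωL = 131 Ω
X_C = 1/(ωC) = 255 Ω
Parallel: admittances add. Y = 1/(jωL) + jωC
Y = (0 − j0.00375) S
|Y| = 0.00375 S → |Z| = 1/|Y| = 267 Ω, ∠Z = −∠Y = 90.0°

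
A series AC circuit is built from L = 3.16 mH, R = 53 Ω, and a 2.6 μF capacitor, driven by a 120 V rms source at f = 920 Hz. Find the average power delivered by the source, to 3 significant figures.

149 W

ω = 2πf = 5781 rad/s
X_L = ωL = 18.3 Ω
X_C = 1/(ωC) = 66.5 Ω
Net reactance X = X_L − X_C = -48.3 Ω
Z = 53.0 − j48.3 Ω
|Z| = √(53.0² + 48.3²) = 71.7 Ω
∠Z = arctan(-48.3/53.0) = -42.3°
I = V/|Z| = 1.67 A
P = VI cos φ = 120 × 1.67 × cos(-42.3°) = 149 W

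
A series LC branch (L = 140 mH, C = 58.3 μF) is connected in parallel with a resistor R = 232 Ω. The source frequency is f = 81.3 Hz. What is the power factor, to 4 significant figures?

0.1614

ω = 2πf = 510.8 rad/s
X_L = ωL = 71.52 Ω
X_C = 1/(ωC) = 33.58 Ω
Branch 1: Z₁ = R = 232.0 Ω
Branch 2 (series LC): Z₂ = j(X_L − X_C) = j37.94 Ω
Parallel: Z = Z₁Z₂/(Z₁+Z₂), |Z| = 37.44 Ω, ∠Z = 80.71°
cos φ = cos(80.71°) = 0.1614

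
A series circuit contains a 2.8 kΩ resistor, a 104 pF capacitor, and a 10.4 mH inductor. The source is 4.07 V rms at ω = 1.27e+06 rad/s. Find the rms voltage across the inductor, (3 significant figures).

8.54 V

X_L = ωL = 13200 Ω
X_C = 1/(ωC) = 7570 Ω
Net reactance X = X_L − X_C = 5640 Ω
Z = 2800 + j5640 Ω
|Z| = √(2800² + 5640²) = 6290 Ω
I = V/|Z| = 647 μA
V_L = I·|Z_L| = 0.000647 × 13200 = 8.54 V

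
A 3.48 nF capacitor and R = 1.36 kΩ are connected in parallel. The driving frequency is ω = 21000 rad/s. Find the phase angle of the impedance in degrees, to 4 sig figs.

-5.676°

X_C = 1/(ωC) = 13680 Ω
Parallel: admittances add. Y = 1/R + jωC
Y = (0.0007353 + j7.308e-05) S
|Y| = 0.0007389 S → |Z| = 1/|Y| = 1353 Ω, ∠Z = −∠Y = -5.676°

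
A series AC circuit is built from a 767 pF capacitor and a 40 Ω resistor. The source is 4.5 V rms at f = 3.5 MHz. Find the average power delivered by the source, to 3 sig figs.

ω = 2πf = 2.199e+07 rad/s
X_C = 1/(ωC) = 59.3 Ω
Z = 40.0 − j59.3 Ω
|Z| = √(40.0² + 59.3²) = 71.5 Ω
∠Z = arctan(-59.3/40.0) = -56.0°
I = V/|Z| = 62.9 mA
P = VI cos φ = 4.5 × 0.0629 × cos(-56.0°) = 158 mW

158 mW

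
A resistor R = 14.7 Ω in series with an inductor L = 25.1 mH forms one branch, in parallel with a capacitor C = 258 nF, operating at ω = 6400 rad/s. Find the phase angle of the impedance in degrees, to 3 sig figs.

X_L = ωL = 161 Ω
X_C = 1/(ωC) = 606 Ω
Branch 1 (R+jX_L): Z₁ = 14.7 + j161 Ω, |Z₁| = 161 Ω
Branch 2 (−jX_C): Z₂ = −j606 Ω
Parallel: Z = Z₁Z₂/(Z₁+Z₂), |Z| = 219 Ω, ∠Z = 82.9°

82.9°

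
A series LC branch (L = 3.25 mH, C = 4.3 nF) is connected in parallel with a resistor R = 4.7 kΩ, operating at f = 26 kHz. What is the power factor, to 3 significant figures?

ω = 2πf = 163400 rad/s
X_L = ωL = 531 Ω
X_C = 1/(ωC) = 1420 Ω
Branch 1: Z₁ = R = 4700 Ω
Branch 2 (series LC): Z₂ = j(X_L − X_C) = −j893 Ω
Parallel: Z = Z₁Z₂/(Z₁+Z₂), |Z| = 877 Ω, ∠Z = -79.2°
cos φ = cos(-79.2°) = 0.187

0.187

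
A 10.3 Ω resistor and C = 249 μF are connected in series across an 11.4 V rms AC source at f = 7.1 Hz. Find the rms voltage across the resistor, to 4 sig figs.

1.296 V

ω = 2πf = 44.61 rad/s
X_C = 1/(ωC) = 90.02 Ω
Z = 10.30 − j90.02 Ω
|Z| = √(10.30² + 90.02²) = 90.61 Ω
I = V/|Z| = 125.8 mA
V_R = I·|Z_R| = 0.1258 × 10.30 = 1.296 V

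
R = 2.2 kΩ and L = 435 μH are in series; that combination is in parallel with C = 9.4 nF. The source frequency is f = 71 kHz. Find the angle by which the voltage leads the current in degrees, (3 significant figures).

-83.8°

ω = 2πf = 446100 rad/s
X_L = ωL = 194 Ω
X_C = 1/(ωC) = 238 Ω
Branch 1 (R+jX_L): Z₁ = 2200 + j194 Ω, |Z₁| = 2210 Ω
Branch 2 (−jX_C): Z₂ = −j238 Ω
Parallel: Z = Z₁Z₂/(Z₁+Z₂), |Z| = 239 Ω, ∠Z = -83.8°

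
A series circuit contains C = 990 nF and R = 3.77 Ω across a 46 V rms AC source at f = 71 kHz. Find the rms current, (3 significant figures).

ω = 2πf = 446100 rad/s
X_C = 1/(ωC) = 2.26 Ω
Z = 3.77 − j2.26 Ω
|Z| = √(3.77² + 2.26²) = 4.40 Ω
I = V/|Z| = 46/4.40 = 10.5 A

10.5 A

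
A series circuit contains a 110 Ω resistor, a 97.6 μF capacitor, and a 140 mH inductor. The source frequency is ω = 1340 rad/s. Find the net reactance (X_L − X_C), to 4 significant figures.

X_L = ωL = 187.6 Ω
X_C = 1/(ωC) = 7.646 Ω
X = 187.6 − 7.646 = 180.0 Ω

180.0 Ω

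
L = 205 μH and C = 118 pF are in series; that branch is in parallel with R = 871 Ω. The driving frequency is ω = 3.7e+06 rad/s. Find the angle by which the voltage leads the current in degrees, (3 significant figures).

X_L = ωL = 758 Ω
X_C = 1/(ωC) = 2290 Ω
Branch 1: Z₁ = R = 871 Ω
Branch 2 (series LC): Z₂ = j(X_L − X_C) = −j1530 Ω
Parallel: Z = Z₁Z₂/(Z₁+Z₂), |Z| = 757 Ω, ∠Z = -29.6°

-29.6°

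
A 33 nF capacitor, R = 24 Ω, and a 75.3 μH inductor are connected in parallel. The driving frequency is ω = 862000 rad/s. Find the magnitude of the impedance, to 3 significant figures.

22.9 Ω

X_L = ωL = 64.9 Ω
X_C = 1/(ωC) = 35.2 Ω
Parallel: admittances add. Y = 1/R + 1/(jωL) + jωC
Y = (0.0417 + j0.0130) S
|Y| = 0.0437 S → |Z| = 1/|Y| = 22.9 Ω, ∠Z = −∠Y = -17.4°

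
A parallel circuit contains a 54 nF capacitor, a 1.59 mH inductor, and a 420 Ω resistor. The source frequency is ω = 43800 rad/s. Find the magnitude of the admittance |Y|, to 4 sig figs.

X_L = ωL = 69.64 Ω
X_C = 1/(ωC) = 422.8 Ω
Parallel: admittances add. Y = 1/R + 1/(jωL) + jωC
Y = (0.002381 − j0.01199) S
|Y| = 0.01223 S → |Z| = 1/|Y| = 81.78 Ω, ∠Z = −∠Y = 78.77°

12.23 mS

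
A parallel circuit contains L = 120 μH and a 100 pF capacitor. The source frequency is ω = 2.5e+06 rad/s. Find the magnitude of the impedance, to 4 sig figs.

324.3 Ω

X_L = ωL = 300.0 Ω
X_C = 1/(ωC) = 4000 Ω
Parallel: admittances add. Y = 1/(jωL) + jωC
Y = (0 − j0.003083) S
|Y| = 0.003083 S → |Z| = 1/|Y| = 324.3 Ω, ∠Z = −∠Y = 90.00°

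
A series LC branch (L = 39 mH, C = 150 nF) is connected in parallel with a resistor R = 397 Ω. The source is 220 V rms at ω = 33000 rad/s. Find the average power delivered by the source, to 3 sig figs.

X_L = ωL = 1290 Ω
X_C = 1/(ωC) = 202 Ω
Branch 1: Z₁ = R = 397 Ω
Branch 2 (series LC): Z₂ = j(X_L − X_C) = j1080 Ω
Parallel: Z = Z₁Z₂/(Z₁+Z₂), |Z| = 373 Ω, ∠Z = 20.1°
I = V/|Z| = 590 mA
P = VI cos φ = 220 × 0.590 × cos(20.1°) = 122 W

122 W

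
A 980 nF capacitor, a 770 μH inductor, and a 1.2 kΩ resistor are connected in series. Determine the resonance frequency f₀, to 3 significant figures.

5.79 kHz

ω₀ = 1/√(LC) = 1/√(0.00077 × 9.8e-07) = 36400 rad/s
f₀ = ω₀/(2π) = 5.79 kHz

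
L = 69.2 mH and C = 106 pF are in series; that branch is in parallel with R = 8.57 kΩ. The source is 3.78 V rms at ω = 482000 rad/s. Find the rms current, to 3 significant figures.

519 μA

X_L = ωL = 33400 Ω
X_C = 1/(ωC) = 19600 Ω
Branch 1: Z₁ = R = 8570 Ω
Branch 2 (series LC): Z₂ = j(X_L − X_C) = j13800 Ω
Parallel: Z = Z₁Z₂/(Z₁+Z₂), |Z| = 7280 Ω, ∠Z = 31.9°
I = V/|Z| = 3.78/7280 = 519 μA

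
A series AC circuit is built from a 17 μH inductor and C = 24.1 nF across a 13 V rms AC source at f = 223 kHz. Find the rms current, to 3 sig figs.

2.24 A

ω = 2πf = 1.401e+06 rad/s
X_L = ωL = 23.8 Ω
X_C = 1/(ωC) = 29.6 Ω
Net reactance X = X_L − X_C = -5.79 Ω
Z = − j5.79 Ω
|Z| = √(0² + 5.79²) = 5.79 Ω
I = V/|Z| = 13/5.79 = 2.24 A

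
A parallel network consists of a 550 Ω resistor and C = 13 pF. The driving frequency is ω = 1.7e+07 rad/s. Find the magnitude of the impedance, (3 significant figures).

X_C = 1/(ωC) = 4520 Ω
Parallel: admittances add. Y = 1/R + jωC
Y = (0.00182 + j0.000221) S
|Y| = 0.00183 S → |Z| = 1/|Y| = 546 Ω, ∠Z = −∠Y = -6.93°

546 Ω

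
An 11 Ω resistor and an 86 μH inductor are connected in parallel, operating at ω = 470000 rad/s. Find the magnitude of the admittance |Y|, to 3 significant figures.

94.2 mS

X_L = ωL = 40.4 Ω
Parallel: admittances add. Y = 1/R + 1/(jωL)
Y = (0.0909 − j0.0247) S
|Y| = 0.0942 S → |Z| = 1/|Y| = 10.6 Ω, ∠Z = −∠Y = 15.2°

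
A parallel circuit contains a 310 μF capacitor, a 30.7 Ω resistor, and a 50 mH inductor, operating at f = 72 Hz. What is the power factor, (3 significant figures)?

0.321

ω = 2πf = 452.4 rad/s
X_L = ωL = 22.6 Ω
X_C = 1/(ωC) = 7.13 Ω
Parallel: admittances add. Y = 1/R + 1/(jωL) + jωC
Y = (0.0326 + j0.0960) S
|Y| = 0.101 S → |Z| = 1/|Y| = 9.86 Ω, ∠Z = −∠Y = -71.3°
cos φ = cos(-71.3°) = 0.321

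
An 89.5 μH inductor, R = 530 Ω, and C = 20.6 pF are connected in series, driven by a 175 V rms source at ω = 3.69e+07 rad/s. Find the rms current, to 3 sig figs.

85.1 mA

X_L = ωL = 3300 Ω
X_C = 1/(ωC) = 1320 Ω
Net reactance X = X_L − X_C = 1990 Ω
Z = 530 + j1990 Ω
|Z| = √(530² + 1990²) = 2060 Ω
I = V/|Z| = 175/2060 = 85.1 mA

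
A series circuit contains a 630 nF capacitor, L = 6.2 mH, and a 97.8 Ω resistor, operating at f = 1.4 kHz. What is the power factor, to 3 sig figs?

0.613

ω = 2πf = 8796 rad/s
X_L = ωL = 54.5 Ω
X_C = 1/(ωC) = 180 Ω
Net reactance X = X_L − X_C = -126 Ω
Z = 97.8 − j126 Ω
|Z| = √(97.8² + 126²) = 159 Ω
∠Z = arctan(-126/97.8) = -52.2°
cos φ = cos(-52.2°) = 0.613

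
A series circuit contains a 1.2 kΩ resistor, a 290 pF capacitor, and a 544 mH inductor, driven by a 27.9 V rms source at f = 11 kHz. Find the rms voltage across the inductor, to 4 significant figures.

84.93 V

ω = 2πf = 69120 rad/s
X_L = ωL = 37600 Ω
X_C = 1/(ωC) = 49890 Ω
Net reactance X = X_L − X_C = -12290 Ω
Z = 1200 − j12290 Ω
|Z| = √(1200² + 12290²) = 12350 Ω
I = V/|Z| = 2.259 mA
V_L = I·|Z_L| = 0.002259 × 37600 = 84.93 V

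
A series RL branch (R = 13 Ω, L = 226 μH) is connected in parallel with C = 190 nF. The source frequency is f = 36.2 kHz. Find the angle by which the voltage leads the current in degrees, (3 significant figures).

-79.5°

ω = 2πf = 227500 rad/s
X_L = ωL = 51.4 Ω
X_C = 1/(ωC) = 23.1 Ω
Branch 1 (R+jX_L): Z₁ = 13.0 + j51.4 Ω, |Z₁| = 53.0 Ω
Branch 2 (−jX_C): Z₂ = −j23.1 Ω
Parallel: Z = Z₁Z₂/(Z₁+Z₂), |Z| = 39.4 Ω, ∠Z = -79.5°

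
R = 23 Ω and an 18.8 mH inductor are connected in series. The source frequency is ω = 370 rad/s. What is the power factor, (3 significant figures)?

X_L = ωL = 6.96 Ω
Z = 23.0 + j6.96 Ω
|Z| = √(23.0² + 6.96²) = 24.0 Ω
∠Z = arctan(6.96/23.0) = 16.8°
cos φ = cos(16.8°) = 0.957

0.957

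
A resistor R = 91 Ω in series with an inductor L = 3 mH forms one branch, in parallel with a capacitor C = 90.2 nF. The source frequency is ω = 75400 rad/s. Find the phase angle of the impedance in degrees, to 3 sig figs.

X_L = ωL = 226 Ω
X_C = 1/(ωC) = 147 Ω
Branch 1 (R+jX_L): Z₁ = 91.0 + j226 Ω, |Z₁| = 244 Ω
Branch 2 (−jX_C): Z₂ = −j147 Ω
Parallel: Z = Z₁Z₂/(Z₁+Z₂), |Z| = 297 Ω, ∠Z = -62.9°

-62.9°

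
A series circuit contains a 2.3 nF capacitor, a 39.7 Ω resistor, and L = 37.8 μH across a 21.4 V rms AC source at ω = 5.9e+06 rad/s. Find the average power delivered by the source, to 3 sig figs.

762 mW

X_L = ωL = 223 Ω
X_C = 1/(ωC) = 73.7 Ω
Net reactance X = X_L − X_C = 149 Ω
Z = 39.7 + j149 Ω
|Z| = √(39.7² + 149²) = 155 Ω
∠Z = arctan(149/39.7) = 75.1°
I = V/|Z| = 138 mA
P = VI cos φ = 21.4 × 0.138 × cos(75.1°) = 762 mW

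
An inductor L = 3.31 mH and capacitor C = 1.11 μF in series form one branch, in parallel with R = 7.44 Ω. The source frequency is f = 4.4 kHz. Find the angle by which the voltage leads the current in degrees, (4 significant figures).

7.197°

ω = 2πf = 27650 rad/s
X_L = ωL = 91.51 Ω
X_C = 1/(ωC) = 32.59 Ω
Branch 1: Z₁ = R = 7.440 Ω
Branch 2 (series LC): Z₂ = j(X_L − X_C) = j58.92 Ω
Parallel: Z = Z₁Z₂/(Z₁+Z₂), |Z| = 7.381 Ω, ∠Z = 7.197°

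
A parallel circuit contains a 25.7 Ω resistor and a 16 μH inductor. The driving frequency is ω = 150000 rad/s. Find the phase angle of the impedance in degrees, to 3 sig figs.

X_L = ωL = 2.40 Ω
Parallel: admittances add. Y = 1/R + 1/(jωL)
Y = (0.0389 − j0.417) S
|Y| = 0.418 S → |Z| = 1/|Y| = 2.39 Ω, ∠Z = −∠Y = 84.7°

84.7°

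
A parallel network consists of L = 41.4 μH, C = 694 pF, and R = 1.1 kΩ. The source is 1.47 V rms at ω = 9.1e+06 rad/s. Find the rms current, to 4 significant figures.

5.545 mA

X_L = ωL = 376.7 Ω
X_C = 1/(ωC) = 158.3 Ω
Parallel: admittances add. Y = 1/R + 1/(jωL) + jωC
Y = (0.0009091 + j0.003661) S
|Y| = 0.003772 S → |Z| = 1/|Y| = 265.1 Ω, ∠Z = −∠Y = -76.05°
I = V/|Z| = 1.47/265.1 = 5.545 mA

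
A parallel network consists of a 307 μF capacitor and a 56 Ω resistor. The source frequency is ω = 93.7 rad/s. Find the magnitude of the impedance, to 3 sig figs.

29.5 Ω

X_C = 1/(ωC) = 34.8 Ω
Parallel: admittances add. Y = 1/R + jωC
Y = (0.0179 + j0.0288) S
|Y| = 0.0339 S → |Z| = 1/|Y| = 29.5 Ω, ∠Z = −∠Y = -58.2°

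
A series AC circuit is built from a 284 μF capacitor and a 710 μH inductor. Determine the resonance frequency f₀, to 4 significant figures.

354.4 Hz

ω₀ = 1/√(LC) = 1/√(0.00071 × 0.000284) = 2227 rad/s
f₀ = ω₀/(2π) = 354.4 Hz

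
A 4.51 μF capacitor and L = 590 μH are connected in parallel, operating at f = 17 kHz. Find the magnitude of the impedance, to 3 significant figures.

ω = 2πf = 106800 rad/s
X_L = ωL = 63.0 Ω
X_C = 1/(ωC) = 2.08 Ω
Parallel: admittances add. Y = 1/(jωL) + jωC
Y = (0 + j0.466) S
|Y| = 0.466 S → |Z| = 1/|Y| = 2.15 Ω, ∠Z = −∠Y = -90.0°

2.15 Ω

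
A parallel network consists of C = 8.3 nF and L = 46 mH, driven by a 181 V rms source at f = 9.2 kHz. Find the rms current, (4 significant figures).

ω = 2πf = 57810 rad/s
X_L = ωL = 2659 Ω
X_C = 1/(ωC) = 2084 Ω
Parallel: admittances add. Y = 1/(jωL) + jωC
Y = (0 + j0.0001037) S
|Y| = 0.0001037 S → |Z| = 1/|Y| = 9642 Ω, ∠Z = −∠Y = -90.00°
I = V/|Z| = 181/9642 = 18.77 mA

18.77 mA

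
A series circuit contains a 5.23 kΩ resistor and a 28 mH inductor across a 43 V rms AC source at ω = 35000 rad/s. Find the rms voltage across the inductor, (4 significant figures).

X_L = ωL = 980.0 Ω
Z = 5230 + j980.0 Ω
|Z| = √(5230² + 980.0²) = 5321 Ω
I = V/|Z| = 8.081 mA
V_L = I·|Z_L| = 0.008081 × 980.0 = 7.920 V

7.920 V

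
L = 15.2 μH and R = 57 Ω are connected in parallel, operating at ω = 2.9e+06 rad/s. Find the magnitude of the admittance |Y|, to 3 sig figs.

X_L = ωL = 44.1 Ω
Parallel: admittances add. Y = 1/R + 1/(jωL)
Y = (0.0175 − j0.0227) S
|Y| = 0.0287 S → |Z| = 1/|Y| = 34.9 Ω, ∠Z = −∠Y = 52.3°

28.7 mS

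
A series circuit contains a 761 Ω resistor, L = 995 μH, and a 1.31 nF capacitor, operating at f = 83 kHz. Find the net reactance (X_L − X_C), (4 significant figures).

-944.9 Ω

ω = 2πf = 521500 rad/s
X_L = ωL = 518.9 Ω
X_C = 1/(ωC) = 1464 Ω
X = 518.9 − 1464 = -944.9 Ω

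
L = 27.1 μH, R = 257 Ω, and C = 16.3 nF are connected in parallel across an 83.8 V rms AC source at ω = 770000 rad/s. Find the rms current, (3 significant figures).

X_L = ωL = 20.9 Ω
X_C = 1/(ωC) = 79.7 Ω
Parallel: admittances add. Y = 1/R + 1/(jωL) + jωC
Y = (0.00389 − j0.0354) S
|Y| = 0.0356 S → |Z| = 1/|Y| = 28.1 Ω, ∠Z = −∠Y = 83.7°
I = V/|Z| = 83.8/28.1 = 2.98 A

2.98 A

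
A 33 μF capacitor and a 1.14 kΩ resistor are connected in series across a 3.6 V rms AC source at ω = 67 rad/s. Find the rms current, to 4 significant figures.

2.935 mA

X_C = 1/(ωC) = 452.3 Ω
Z = 1140 − j452.3 Ω
|Z| = √(1140² + 452.3²) = 1226 Ω
I = V/|Z| = 3.6/1226 = 2.935 mA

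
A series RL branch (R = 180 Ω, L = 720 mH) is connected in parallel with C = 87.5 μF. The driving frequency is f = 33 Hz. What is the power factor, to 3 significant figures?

ω = 2πf = 207.3 rad/s
X_L = ωL = 149 Ω
X_C = 1/(ωC) = 55.1 Ω
Branch 1 (R+jX_L): Z₁ = 180 + j149 Ω, |Z₁| = 234 Ω
Branch 2 (−jX_C): Z₂ = −j55.1 Ω
Parallel: Z = Z₁Z₂/(Z₁+Z₂), |Z| = 63.5 Ω, ∠Z = -77.9°
cos φ = cos(-77.9°) = 0.209

0.209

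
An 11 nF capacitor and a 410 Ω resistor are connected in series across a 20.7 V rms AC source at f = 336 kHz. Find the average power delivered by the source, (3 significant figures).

1.03 W

ω = 2πf = 2.111e+06 rad/s
X_C = 1/(ωC) = 43.1 Ω
Z = 410 − j43.1 Ω
|Z| = √(410² + 43.1²) = 412 Ω
∠Z = arctan(-43.1/410) = -6.00°
I = V/|Z| = 50.2 mA
P = VI cos φ = 20.7 × 0.0502 × cos(-6.00°) = 1.03 W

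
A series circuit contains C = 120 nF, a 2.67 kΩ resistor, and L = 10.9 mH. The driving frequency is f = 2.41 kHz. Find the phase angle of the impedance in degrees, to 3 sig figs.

ω = 2πf = 15140 rad/s
X_L = ωL = 165 Ω
X_C = 1/(ωC) = 550 Ω
Net reactance X = X_L − X_C = -385 Ω
Z = 2670 − j385 Ω
|Z| = √(2670² + 385²) = 2700 Ω
∠Z = arctan(-385/2670) = -8.21°

-8.21°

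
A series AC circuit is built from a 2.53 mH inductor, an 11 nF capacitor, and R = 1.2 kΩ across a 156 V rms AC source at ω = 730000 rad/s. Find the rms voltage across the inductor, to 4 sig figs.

X_L = ωL = 1847 Ω
X_C = 1/(ωC) = 124.5 Ω
Net reactance X = X_L − X_C = 1722 Ω
Z = 1200 + j1722 Ω
|Z| = √(1200² + 1722²) = 2099 Ω
I = V/|Z| = 74.31 mA
V_L = I·|Z_L| = 0.07431 × 1847 = 137.3 V

137.3 V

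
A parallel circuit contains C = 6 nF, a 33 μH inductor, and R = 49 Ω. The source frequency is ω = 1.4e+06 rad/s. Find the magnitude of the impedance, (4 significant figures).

41.10 Ω

X_L = ωL = 46.20 Ω
X_C = 1/(ωC) = 119.0 Ω
Parallel: admittances add. Y = 1/R + 1/(jωL) + jωC
Y = (0.02041 − j0.01325) S
|Y| = 0.02433 S → |Z| = 1/|Y| = 41.10 Ω, ∠Z = −∠Y = 32.98°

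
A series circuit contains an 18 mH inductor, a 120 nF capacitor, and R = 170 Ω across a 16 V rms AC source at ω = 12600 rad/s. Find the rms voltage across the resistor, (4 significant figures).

5.829 V

X_L = ωL = 226.8 Ω
X_C = 1/(ωC) = 661.4 Ω
Net reactance X = X_L − X_C = -434.6 Ω
Z = 170.0 − j434.6 Ω
|Z| = √(170.0² + 434.6²) = 466.6 Ω
I = V/|Z| = 34.29 mA
V_R = I·|Z_R| = 0.03429 × 170.0 = 5.829 V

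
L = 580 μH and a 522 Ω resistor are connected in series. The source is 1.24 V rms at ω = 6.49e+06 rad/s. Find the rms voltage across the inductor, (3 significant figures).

1.23 V

X_L = ωL = 3760 Ω
Z = 522 + j3760 Ω
|Z| = √(522² + 3760²) = 3800 Ω
I = V/|Z| = 326 μA
V_L = I·|Z_L| = 0.000326 × 3760 = 1.23 V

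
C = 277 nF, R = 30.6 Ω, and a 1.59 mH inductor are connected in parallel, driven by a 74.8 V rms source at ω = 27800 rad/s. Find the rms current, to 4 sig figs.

X_L = ωL = 44.20 Ω
X_C = 1/(ωC) = 129.9 Ω
Parallel: admittances add. Y = 1/R + 1/(jωL) + jωC
Y = (0.03268 − j0.01492) S
|Y| = 0.03593 S → |Z| = 1/|Y| = 27.84 Ω, ∠Z = −∠Y = 24.54°
I = V/|Z| = 74.8/27.84 = 2.687 A

2.687 A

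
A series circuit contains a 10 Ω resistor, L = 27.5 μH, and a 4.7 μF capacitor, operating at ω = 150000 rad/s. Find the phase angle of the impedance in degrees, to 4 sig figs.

15.14°

X_L = ωL = 4.125 Ω
X_C = 1/(ωC) = 1.418 Ω
Net reactance X = X_L − X_C = 2.707 Ω
Z = 10.00 + j2.707 Ω
|Z| = √(10.00² + 2.707²) = 10.36 Ω
∠Z = arctan(2.707/10.00) = 15.14°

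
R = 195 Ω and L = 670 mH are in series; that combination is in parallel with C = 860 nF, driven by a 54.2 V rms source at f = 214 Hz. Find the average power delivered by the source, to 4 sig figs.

674.2 mW

ω = 2πf = 1345 rad/s
X_L = ωL = 900.9 Ω
X_C = 1/(ωC) = 864.8 Ω
Branch 1 (R+jX_L): Z₁ = 195.0 + j900.9 Ω, |Z₁| = 921.7 Ω
Branch 2 (−jX_C): Z₂ = −j864.8 Ω
Parallel: Z = Z₁Z₂/(Z₁+Z₂), |Z| = 4019 Ω, ∠Z = -22.70°
I = V/|Z| = 13.48 mA
P = VI cos φ = 54.2 × 0.01348 × cos(-22.70°) = 674.2 mW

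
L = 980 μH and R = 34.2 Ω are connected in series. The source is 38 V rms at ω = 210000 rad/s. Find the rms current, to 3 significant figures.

X_L = ωL = 206 Ω
Z = 34.2 + j206 Ω
|Z| = √(34.2² + 206²) = 209 Ω
I = V/|Z| = 38/209 = 182 mA

182 mA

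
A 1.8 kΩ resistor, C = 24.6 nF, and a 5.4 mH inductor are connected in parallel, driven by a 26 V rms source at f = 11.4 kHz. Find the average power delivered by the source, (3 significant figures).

376 mW

ω = 2πf = 71630 rad/s
X_L = ωL = 387 Ω
X_C = 1/(ωC) = 568 Ω
Parallel: admittances add. Y = 1/R + 1/(jωL) + jωC
Y = (0.000556 − j0.000823) S
|Y| = 0.000993 S → |Z| = 1/|Y| = 1010 Ω, ∠Z = −∠Y = 56.0°
I = V/|Z| = 25.8 mA
P = VI cos φ = 26 × 0.0258 × cos(56.0°) = 376 mW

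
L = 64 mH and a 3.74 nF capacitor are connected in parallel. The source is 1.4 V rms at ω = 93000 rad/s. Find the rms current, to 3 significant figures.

X_L = ωL = 5950 Ω
X_C = 1/(ωC) = 2880 Ω
Parallel: admittances add. Y = 1/(jωL) + jωC
Y = (0 + j0.000180) S
|Y| = 0.000180 S → |Z| = 1/|Y| = 5560 Ω, ∠Z = −∠Y = -90.0°
I = V/|Z| = 1.4/5560 = 252 μA

252 μA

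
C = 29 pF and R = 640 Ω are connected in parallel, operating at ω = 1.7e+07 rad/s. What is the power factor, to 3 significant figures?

0.954

X_C = 1/(ωC) = 2030 Ω
Parallel: admittances add. Y = 1/R + jωC
Y = (0.00156 + j0.000493) S
|Y| = 0.00164 S → |Z| = 1/|Y| = 610 Ω, ∠Z = −∠Y = -17.5°
cos φ = cos(-17.5°) = 0.954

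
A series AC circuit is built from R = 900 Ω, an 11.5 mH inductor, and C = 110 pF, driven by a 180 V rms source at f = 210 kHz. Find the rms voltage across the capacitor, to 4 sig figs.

148.8 V

ω = 2πf = 1.319e+06 rad/s
X_L = ωL = 15170 Ω
X_C = 1/(ωC) = 6890 Ω
Net reactance X = X_L − X_C = 8284 Ω
Z = 900.0 + j8284 Ω
|Z| = √(900.0² + 8284²) = 8333 Ω
I = V/|Z| = 21.60 mA
V_C = I·|Z_C| = 0.02160 × 6890 = 148.8 V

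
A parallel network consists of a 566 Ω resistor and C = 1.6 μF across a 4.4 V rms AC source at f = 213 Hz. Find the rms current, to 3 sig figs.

ω = 2πf = 1338 rad/s
X_C = 1/(ωC) = 467 Ω
Parallel: admittances add. Y = 1/R + jωC
Y = (0.00177 + j0.00214) S
|Y| = 0.00278 S → |Z| = 1/|Y| = 360 Ω, ∠Z = −∠Y = -50.5°
I = V/|Z| = 4.4/360 = 12.2 mA

12.2 mA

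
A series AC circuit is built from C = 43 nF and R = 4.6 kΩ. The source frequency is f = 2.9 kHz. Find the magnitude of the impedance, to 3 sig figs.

4770 Ω

ω = 2πf = 18220 rad/s
X_C = 1/(ωC) = 1280 Ω
Z = 4600 − j1280 Ω
|Z| = √(4600² + 1280²) = 4770 Ω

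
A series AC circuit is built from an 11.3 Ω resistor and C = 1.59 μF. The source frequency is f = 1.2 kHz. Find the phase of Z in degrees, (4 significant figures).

-82.29°

ω = 2πf = 7540 rad/s
X_C = 1/(ωC) = 83.41 Ω
Z = 11.30 − j83.41 Ω
|Z| = √(11.30² + 83.41²) = 84.18 Ω
∠Z = arctan(-83.41/11.30) = -82.29°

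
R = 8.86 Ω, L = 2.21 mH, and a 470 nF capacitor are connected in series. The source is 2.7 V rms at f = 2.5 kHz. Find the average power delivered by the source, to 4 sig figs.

ω = 2πf = 15710 rad/s
X_L = ωL = 34.71 Ω
X_C = 1/(ωC) = 135.5 Ω
Net reactance X = X_L − X_C = -100.7 Ω
Z = 8.860 − j100.7 Ω
|Z| = √(8.860² + 100.7²) = 101.1 Ω
∠Z = arctan(-100.7/8.860) = -84.97°
I = V/|Z| = 26.70 mA
P = VI cos φ = 2.7 × 0.02670 × cos(-84.97°) = 6.316 mW

6.316 mW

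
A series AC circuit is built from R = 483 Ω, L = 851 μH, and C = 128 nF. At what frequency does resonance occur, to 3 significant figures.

15.2 kHz

ω₀ = 1/√(LC) = 1/√(0.000851 × 1.28e-07) = 95810 rad/s
f₀ = ω₀/(2π) = 15.2 kHz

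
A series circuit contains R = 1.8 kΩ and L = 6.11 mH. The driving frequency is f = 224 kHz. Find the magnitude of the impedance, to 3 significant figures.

8790 Ω

ω = 2πf = 1.407e+06 rad/s
X_L = ωL = 8600 Ω
Z = 1800 + j8600 Ω
|Z| = √(1800² + 8600²) = 8790 Ω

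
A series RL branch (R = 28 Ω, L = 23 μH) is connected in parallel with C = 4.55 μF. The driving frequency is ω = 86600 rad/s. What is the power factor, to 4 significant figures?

X_L = ωL = 1.992 Ω
X_C = 1/(ωC) = 2.538 Ω
Branch 1 (R+jX_L): Z₁ = 28.00 + j1.992 Ω, |Z₁| = 28.07 Ω
Branch 2 (−jX_C): Z₂ = −j2.538 Ω
Parallel: Z = Z₁Z₂/(Z₁+Z₂), |Z| = 2.544 Ω, ∠Z = -84.81°
cos φ = cos(-84.81°) = 0.09039

0.09039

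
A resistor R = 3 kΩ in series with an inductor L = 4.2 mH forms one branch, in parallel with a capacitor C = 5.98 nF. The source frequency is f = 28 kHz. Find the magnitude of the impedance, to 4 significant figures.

ω = 2πf = 175900 rad/s
X_L = ωL = 738.9 Ω
X_C = 1/(ωC) = 950.5 Ω
Branch 1 (R+jX_L): Z₁ = 3000 + j738.9 Ω, |Z₁| = 3090 Ω
Branch 2 (−jX_C): Z₂ = −j950.5 Ω
Parallel: Z = Z₁Z₂/(Z₁+Z₂), |Z| = 976.5 Ω, ∠Z = -72.13°

976.5 Ω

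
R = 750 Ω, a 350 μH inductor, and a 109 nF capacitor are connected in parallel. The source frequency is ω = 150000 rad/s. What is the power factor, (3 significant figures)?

X_L = ωL = 52.5 Ω
X_C = 1/(ωC) = 61.2 Ω
Parallel: admittances add. Y = 1/R + 1/(jωL) + jωC
Y = (0.00133 − j0.00270) S
|Y| = 0.00301 S → |Z| = 1/|Y| = 332 Ω, ∠Z = −∠Y = 63.7°
cos φ = cos(63.7°) = 0.443

0.443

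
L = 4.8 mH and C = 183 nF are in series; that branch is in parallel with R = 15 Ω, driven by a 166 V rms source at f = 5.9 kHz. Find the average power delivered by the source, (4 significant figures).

1.837 kW

ω = 2πf = 37070 rad/s
X_L = ωL = 177.9 Ω
X_C = 1/(ωC) = 147.4 Ω
Branch 1: Z₁ = R = 15.00 Ω
Branch 2 (series LC): Z₂ = j(X_L − X_C) = j30.53 Ω
Parallel: Z = Z₁Z₂/(Z₁+Z₂), |Z| = 13.46 Ω, ∠Z = 26.16°
I = V/|Z| = 12.33 A
P = VI cos φ = 166 × 12.33 × cos(26.16°) = 1.837 kW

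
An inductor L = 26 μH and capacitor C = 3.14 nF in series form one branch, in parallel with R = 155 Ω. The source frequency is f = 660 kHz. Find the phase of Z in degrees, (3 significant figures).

78.7°

ω = 2πf = 4.147e+06 rad/s
X_L = ωL = 108 Ω
X_C = 1/(ωC) = 76.8 Ω
Branch 1: Z₁ = R = 155 Ω
Branch 2 (series LC): Z₂ = j(X_L − X_C) = j31.0 Ω
Parallel: Z = Z₁Z₂/(Z₁+Z₂), |Z| = 30.4 Ω, ∠Z = 78.7°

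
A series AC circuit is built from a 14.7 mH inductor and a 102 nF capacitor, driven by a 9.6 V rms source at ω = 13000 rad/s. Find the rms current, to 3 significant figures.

17.1 mA

X_L = ωL = 191 Ω
X_C = 1/(ωC) = 754 Ω
Net reactance X = X_L − X_C = -563 Ω
Z = − j563 Ω
|Z| = √(0² + 563²) = 563 Ω
I = V/|Z| = 9.6/563 = 17.1 mA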